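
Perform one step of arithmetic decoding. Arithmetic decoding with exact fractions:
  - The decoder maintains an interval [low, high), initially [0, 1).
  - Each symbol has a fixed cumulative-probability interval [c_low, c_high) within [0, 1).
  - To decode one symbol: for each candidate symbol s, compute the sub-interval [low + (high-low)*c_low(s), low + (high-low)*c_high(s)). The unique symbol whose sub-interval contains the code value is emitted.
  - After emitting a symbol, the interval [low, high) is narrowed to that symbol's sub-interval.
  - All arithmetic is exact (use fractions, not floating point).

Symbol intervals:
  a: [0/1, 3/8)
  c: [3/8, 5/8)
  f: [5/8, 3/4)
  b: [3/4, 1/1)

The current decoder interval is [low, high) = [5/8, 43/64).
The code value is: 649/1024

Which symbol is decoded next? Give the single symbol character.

Answer: a

Derivation:
Interval width = high − low = 43/64 − 5/8 = 3/64
Scaled code = (code − low) / width = (649/1024 − 5/8) / 3/64 = 3/16
  a: [0/1, 3/8) ← scaled code falls here ✓
  c: [3/8, 5/8) 
  f: [5/8, 3/4) 
  b: [3/4, 1/1) 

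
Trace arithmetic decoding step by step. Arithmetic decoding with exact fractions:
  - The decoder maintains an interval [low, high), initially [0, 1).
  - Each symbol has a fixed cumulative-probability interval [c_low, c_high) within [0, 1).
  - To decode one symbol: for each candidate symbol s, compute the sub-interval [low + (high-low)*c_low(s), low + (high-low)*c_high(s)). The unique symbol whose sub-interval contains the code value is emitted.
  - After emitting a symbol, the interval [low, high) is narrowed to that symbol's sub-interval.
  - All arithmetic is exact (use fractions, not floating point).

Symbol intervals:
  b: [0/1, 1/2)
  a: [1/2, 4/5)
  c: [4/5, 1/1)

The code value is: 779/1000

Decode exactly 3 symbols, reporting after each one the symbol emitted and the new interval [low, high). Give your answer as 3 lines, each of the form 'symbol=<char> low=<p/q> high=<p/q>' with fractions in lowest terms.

Answer: symbol=a low=1/2 high=4/5
symbol=c low=37/50 high=4/5
symbol=a low=77/100 high=197/250

Derivation:
Step 1: interval [0/1, 1/1), width = 1/1 - 0/1 = 1/1
  'b': [0/1 + 1/1*0/1, 0/1 + 1/1*1/2) = [0/1, 1/2)
  'a': [0/1 + 1/1*1/2, 0/1 + 1/1*4/5) = [1/2, 4/5) <- contains code 779/1000
  'c': [0/1 + 1/1*4/5, 0/1 + 1/1*1/1) = [4/5, 1/1)
  emit 'a', narrow to [1/2, 4/5)
Step 2: interval [1/2, 4/5), width = 4/5 - 1/2 = 3/10
  'b': [1/2 + 3/10*0/1, 1/2 + 3/10*1/2) = [1/2, 13/20)
  'a': [1/2 + 3/10*1/2, 1/2 + 3/10*4/5) = [13/20, 37/50)
  'c': [1/2 + 3/10*4/5, 1/2 + 3/10*1/1) = [37/50, 4/5) <- contains code 779/1000
  emit 'c', narrow to [37/50, 4/5)
Step 3: interval [37/50, 4/5), width = 4/5 - 37/50 = 3/50
  'b': [37/50 + 3/50*0/1, 37/50 + 3/50*1/2) = [37/50, 77/100)
  'a': [37/50 + 3/50*1/2, 37/50 + 3/50*4/5) = [77/100, 197/250) <- contains code 779/1000
  'c': [37/50 + 3/50*4/5, 37/50 + 3/50*1/1) = [197/250, 4/5)
  emit 'a', narrow to [77/100, 197/250)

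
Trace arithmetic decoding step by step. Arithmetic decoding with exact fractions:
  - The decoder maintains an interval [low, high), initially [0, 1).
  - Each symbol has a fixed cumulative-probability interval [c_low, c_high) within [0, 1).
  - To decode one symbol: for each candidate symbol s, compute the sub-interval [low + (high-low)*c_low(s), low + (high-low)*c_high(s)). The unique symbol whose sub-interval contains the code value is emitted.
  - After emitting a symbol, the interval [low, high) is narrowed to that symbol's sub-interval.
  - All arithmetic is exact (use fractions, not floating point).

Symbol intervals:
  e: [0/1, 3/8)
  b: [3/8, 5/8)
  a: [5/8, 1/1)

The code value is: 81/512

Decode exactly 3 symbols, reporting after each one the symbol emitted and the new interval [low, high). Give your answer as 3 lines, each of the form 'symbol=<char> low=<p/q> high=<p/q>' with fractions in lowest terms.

Step 1: interval [0/1, 1/1), width = 1/1 - 0/1 = 1/1
  'e': [0/1 + 1/1*0/1, 0/1 + 1/1*3/8) = [0/1, 3/8) <- contains code 81/512
  'b': [0/1 + 1/1*3/8, 0/1 + 1/1*5/8) = [3/8, 5/8)
  'a': [0/1 + 1/1*5/8, 0/1 + 1/1*1/1) = [5/8, 1/1)
  emit 'e', narrow to [0/1, 3/8)
Step 2: interval [0/1, 3/8), width = 3/8 - 0/1 = 3/8
  'e': [0/1 + 3/8*0/1, 0/1 + 3/8*3/8) = [0/1, 9/64)
  'b': [0/1 + 3/8*3/8, 0/1 + 3/8*5/8) = [9/64, 15/64) <- contains code 81/512
  'a': [0/1 + 3/8*5/8, 0/1 + 3/8*1/1) = [15/64, 3/8)
  emit 'b', narrow to [9/64, 15/64)
Step 3: interval [9/64, 15/64), width = 15/64 - 9/64 = 3/32
  'e': [9/64 + 3/32*0/1, 9/64 + 3/32*3/8) = [9/64, 45/256) <- contains code 81/512
  'b': [9/64 + 3/32*3/8, 9/64 + 3/32*5/8) = [45/256, 51/256)
  'a': [9/64 + 3/32*5/8, 9/64 + 3/32*1/1) = [51/256, 15/64)
  emit 'e', narrow to [9/64, 45/256)

Answer: symbol=e low=0/1 high=3/8
symbol=b low=9/64 high=15/64
symbol=e low=9/64 high=45/256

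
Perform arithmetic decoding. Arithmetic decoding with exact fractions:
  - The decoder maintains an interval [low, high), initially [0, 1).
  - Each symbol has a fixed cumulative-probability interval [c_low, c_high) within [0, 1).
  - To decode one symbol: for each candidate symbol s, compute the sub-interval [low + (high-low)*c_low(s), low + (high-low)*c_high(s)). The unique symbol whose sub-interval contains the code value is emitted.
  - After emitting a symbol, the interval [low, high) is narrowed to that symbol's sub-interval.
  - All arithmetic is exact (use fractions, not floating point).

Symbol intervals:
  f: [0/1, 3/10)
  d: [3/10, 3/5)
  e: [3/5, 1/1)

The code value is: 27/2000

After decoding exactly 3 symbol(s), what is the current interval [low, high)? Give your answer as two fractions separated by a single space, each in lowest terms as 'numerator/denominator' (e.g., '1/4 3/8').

Answer: 0/1 27/1000

Derivation:
Step 1: interval [0/1, 1/1), width = 1/1 - 0/1 = 1/1
  'f': [0/1 + 1/1*0/1, 0/1 + 1/1*3/10) = [0/1, 3/10) <- contains code 27/2000
  'd': [0/1 + 1/1*3/10, 0/1 + 1/1*3/5) = [3/10, 3/5)
  'e': [0/1 + 1/1*3/5, 0/1 + 1/1*1/1) = [3/5, 1/1)
  emit 'f', narrow to [0/1, 3/10)
Step 2: interval [0/1, 3/10), width = 3/10 - 0/1 = 3/10
  'f': [0/1 + 3/10*0/1, 0/1 + 3/10*3/10) = [0/1, 9/100) <- contains code 27/2000
  'd': [0/1 + 3/10*3/10, 0/1 + 3/10*3/5) = [9/100, 9/50)
  'e': [0/1 + 3/10*3/5, 0/1 + 3/10*1/1) = [9/50, 3/10)
  emit 'f', narrow to [0/1, 9/100)
Step 3: interval [0/1, 9/100), width = 9/100 - 0/1 = 9/100
  'f': [0/1 + 9/100*0/1, 0/1 + 9/100*3/10) = [0/1, 27/1000) <- contains code 27/2000
  'd': [0/1 + 9/100*3/10, 0/1 + 9/100*3/5) = [27/1000, 27/500)
  'e': [0/1 + 9/100*3/5, 0/1 + 9/100*1/1) = [27/500, 9/100)
  emit 'f', narrow to [0/1, 27/1000)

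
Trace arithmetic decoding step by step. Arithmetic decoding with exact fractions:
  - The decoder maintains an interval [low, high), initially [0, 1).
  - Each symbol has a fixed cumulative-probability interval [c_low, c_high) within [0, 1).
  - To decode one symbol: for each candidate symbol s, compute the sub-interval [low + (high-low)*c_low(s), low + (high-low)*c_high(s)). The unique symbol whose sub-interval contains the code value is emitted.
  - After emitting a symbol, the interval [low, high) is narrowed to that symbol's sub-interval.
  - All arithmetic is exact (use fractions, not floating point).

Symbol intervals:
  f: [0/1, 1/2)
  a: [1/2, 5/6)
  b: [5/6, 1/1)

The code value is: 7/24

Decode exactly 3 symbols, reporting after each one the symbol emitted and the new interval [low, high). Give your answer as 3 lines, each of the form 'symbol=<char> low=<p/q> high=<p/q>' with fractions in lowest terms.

Answer: symbol=f low=0/1 high=1/2
symbol=a low=1/4 high=5/12
symbol=f low=1/4 high=1/3

Derivation:
Step 1: interval [0/1, 1/1), width = 1/1 - 0/1 = 1/1
  'f': [0/1 + 1/1*0/1, 0/1 + 1/1*1/2) = [0/1, 1/2) <- contains code 7/24
  'a': [0/1 + 1/1*1/2, 0/1 + 1/1*5/6) = [1/2, 5/6)
  'b': [0/1 + 1/1*5/6, 0/1 + 1/1*1/1) = [5/6, 1/1)
  emit 'f', narrow to [0/1, 1/2)
Step 2: interval [0/1, 1/2), width = 1/2 - 0/1 = 1/2
  'f': [0/1 + 1/2*0/1, 0/1 + 1/2*1/2) = [0/1, 1/4)
  'a': [0/1 + 1/2*1/2, 0/1 + 1/2*5/6) = [1/4, 5/12) <- contains code 7/24
  'b': [0/1 + 1/2*5/6, 0/1 + 1/2*1/1) = [5/12, 1/2)
  emit 'a', narrow to [1/4, 5/12)
Step 3: interval [1/4, 5/12), width = 5/12 - 1/4 = 1/6
  'f': [1/4 + 1/6*0/1, 1/4 + 1/6*1/2) = [1/4, 1/3) <- contains code 7/24
  'a': [1/4 + 1/6*1/2, 1/4 + 1/6*5/6) = [1/3, 7/18)
  'b': [1/4 + 1/6*5/6, 1/4 + 1/6*1/1) = [7/18, 5/12)
  emit 'f', narrow to [1/4, 1/3)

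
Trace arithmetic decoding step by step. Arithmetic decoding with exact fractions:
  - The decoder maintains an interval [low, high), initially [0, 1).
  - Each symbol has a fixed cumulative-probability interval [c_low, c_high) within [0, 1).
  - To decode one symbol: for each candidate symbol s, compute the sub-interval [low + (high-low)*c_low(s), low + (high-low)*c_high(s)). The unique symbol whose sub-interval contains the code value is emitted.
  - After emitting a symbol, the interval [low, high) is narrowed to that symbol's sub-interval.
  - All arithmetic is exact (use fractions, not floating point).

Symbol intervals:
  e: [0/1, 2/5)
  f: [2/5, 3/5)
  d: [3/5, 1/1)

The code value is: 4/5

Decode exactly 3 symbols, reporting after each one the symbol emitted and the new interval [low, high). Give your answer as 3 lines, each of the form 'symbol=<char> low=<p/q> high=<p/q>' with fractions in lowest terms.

Answer: symbol=d low=3/5 high=1/1
symbol=f low=19/25 high=21/25
symbol=f low=99/125 high=101/125

Derivation:
Step 1: interval [0/1, 1/1), width = 1/1 - 0/1 = 1/1
  'e': [0/1 + 1/1*0/1, 0/1 + 1/1*2/5) = [0/1, 2/5)
  'f': [0/1 + 1/1*2/5, 0/1 + 1/1*3/5) = [2/5, 3/5)
  'd': [0/1 + 1/1*3/5, 0/1 + 1/1*1/1) = [3/5, 1/1) <- contains code 4/5
  emit 'd', narrow to [3/5, 1/1)
Step 2: interval [3/5, 1/1), width = 1/1 - 3/5 = 2/5
  'e': [3/5 + 2/5*0/1, 3/5 + 2/5*2/5) = [3/5, 19/25)
  'f': [3/5 + 2/5*2/5, 3/5 + 2/5*3/5) = [19/25, 21/25) <- contains code 4/5
  'd': [3/5 + 2/5*3/5, 3/5 + 2/5*1/1) = [21/25, 1/1)
  emit 'f', narrow to [19/25, 21/25)
Step 3: interval [19/25, 21/25), width = 21/25 - 19/25 = 2/25
  'e': [19/25 + 2/25*0/1, 19/25 + 2/25*2/5) = [19/25, 99/125)
  'f': [19/25 + 2/25*2/5, 19/25 + 2/25*3/5) = [99/125, 101/125) <- contains code 4/5
  'd': [19/25 + 2/25*3/5, 19/25 + 2/25*1/1) = [101/125, 21/25)
  emit 'f', narrow to [99/125, 101/125)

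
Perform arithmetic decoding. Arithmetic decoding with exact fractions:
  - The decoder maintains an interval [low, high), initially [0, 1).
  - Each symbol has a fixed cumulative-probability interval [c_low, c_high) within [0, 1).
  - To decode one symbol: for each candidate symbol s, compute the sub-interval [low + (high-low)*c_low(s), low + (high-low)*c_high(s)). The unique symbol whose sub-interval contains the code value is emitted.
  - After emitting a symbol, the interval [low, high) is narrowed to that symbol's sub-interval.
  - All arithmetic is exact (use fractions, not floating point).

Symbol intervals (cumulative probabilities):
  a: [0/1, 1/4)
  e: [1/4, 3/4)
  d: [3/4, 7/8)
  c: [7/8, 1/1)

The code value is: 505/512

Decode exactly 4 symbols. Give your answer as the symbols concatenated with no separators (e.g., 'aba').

Step 1: interval [0/1, 1/1), width = 1/1 - 0/1 = 1/1
  'a': [0/1 + 1/1*0/1, 0/1 + 1/1*1/4) = [0/1, 1/4)
  'e': [0/1 + 1/1*1/4, 0/1 + 1/1*3/4) = [1/4, 3/4)
  'd': [0/1 + 1/1*3/4, 0/1 + 1/1*7/8) = [3/4, 7/8)
  'c': [0/1 + 1/1*7/8, 0/1 + 1/1*1/1) = [7/8, 1/1) <- contains code 505/512
  emit 'c', narrow to [7/8, 1/1)
Step 2: interval [7/8, 1/1), width = 1/1 - 7/8 = 1/8
  'a': [7/8 + 1/8*0/1, 7/8 + 1/8*1/4) = [7/8, 29/32)
  'e': [7/8 + 1/8*1/4, 7/8 + 1/8*3/4) = [29/32, 31/32)
  'd': [7/8 + 1/8*3/4, 7/8 + 1/8*7/8) = [31/32, 63/64)
  'c': [7/8 + 1/8*7/8, 7/8 + 1/8*1/1) = [63/64, 1/1) <- contains code 505/512
  emit 'c', narrow to [63/64, 1/1)
Step 3: interval [63/64, 1/1), width = 1/1 - 63/64 = 1/64
  'a': [63/64 + 1/64*0/1, 63/64 + 1/64*1/4) = [63/64, 253/256) <- contains code 505/512
  'e': [63/64 + 1/64*1/4, 63/64 + 1/64*3/4) = [253/256, 255/256)
  'd': [63/64 + 1/64*3/4, 63/64 + 1/64*7/8) = [255/256, 511/512)
  'c': [63/64 + 1/64*7/8, 63/64 + 1/64*1/1) = [511/512, 1/1)
  emit 'a', narrow to [63/64, 253/256)
Step 4: interval [63/64, 253/256), width = 253/256 - 63/64 = 1/256
  'a': [63/64 + 1/256*0/1, 63/64 + 1/256*1/4) = [63/64, 1009/1024)
  'e': [63/64 + 1/256*1/4, 63/64 + 1/256*3/4) = [1009/1024, 1011/1024) <- contains code 505/512
  'd': [63/64 + 1/256*3/4, 63/64 + 1/256*7/8) = [1011/1024, 2023/2048)
  'c': [63/64 + 1/256*7/8, 63/64 + 1/256*1/1) = [2023/2048, 253/256)
  emit 'e', narrow to [1009/1024, 1011/1024)

Answer: ccae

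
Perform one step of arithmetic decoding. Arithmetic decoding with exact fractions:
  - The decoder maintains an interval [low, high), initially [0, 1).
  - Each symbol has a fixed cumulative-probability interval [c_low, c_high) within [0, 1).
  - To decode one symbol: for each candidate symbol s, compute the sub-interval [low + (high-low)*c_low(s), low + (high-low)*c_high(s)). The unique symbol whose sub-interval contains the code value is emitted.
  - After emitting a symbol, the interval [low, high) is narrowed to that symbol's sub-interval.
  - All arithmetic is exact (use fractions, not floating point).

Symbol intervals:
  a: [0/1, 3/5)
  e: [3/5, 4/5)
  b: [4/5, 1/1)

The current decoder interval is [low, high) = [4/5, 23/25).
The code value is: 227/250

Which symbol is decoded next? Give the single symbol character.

Answer: b

Derivation:
Interval width = high − low = 23/25 − 4/5 = 3/25
Scaled code = (code − low) / width = (227/250 − 4/5) / 3/25 = 9/10
  a: [0/1, 3/5) 
  e: [3/5, 4/5) 
  b: [4/5, 1/1) ← scaled code falls here ✓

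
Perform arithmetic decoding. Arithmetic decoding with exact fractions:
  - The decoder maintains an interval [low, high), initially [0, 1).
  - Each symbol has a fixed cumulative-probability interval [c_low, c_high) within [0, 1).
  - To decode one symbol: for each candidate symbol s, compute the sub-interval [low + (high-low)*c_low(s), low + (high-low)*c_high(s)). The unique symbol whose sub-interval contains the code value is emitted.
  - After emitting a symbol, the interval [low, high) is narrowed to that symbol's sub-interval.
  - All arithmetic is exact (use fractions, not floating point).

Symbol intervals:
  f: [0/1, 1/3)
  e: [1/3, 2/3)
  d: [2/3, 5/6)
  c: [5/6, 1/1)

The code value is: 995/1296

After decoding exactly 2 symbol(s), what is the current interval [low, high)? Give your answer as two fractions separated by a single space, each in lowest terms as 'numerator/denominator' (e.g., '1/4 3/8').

Step 1: interval [0/1, 1/1), width = 1/1 - 0/1 = 1/1
  'f': [0/1 + 1/1*0/1, 0/1 + 1/1*1/3) = [0/1, 1/3)
  'e': [0/1 + 1/1*1/3, 0/1 + 1/1*2/3) = [1/3, 2/3)
  'd': [0/1 + 1/1*2/3, 0/1 + 1/1*5/6) = [2/3, 5/6) <- contains code 995/1296
  'c': [0/1 + 1/1*5/6, 0/1 + 1/1*1/1) = [5/6, 1/1)
  emit 'd', narrow to [2/3, 5/6)
Step 2: interval [2/3, 5/6), width = 5/6 - 2/3 = 1/6
  'f': [2/3 + 1/6*0/1, 2/3 + 1/6*1/3) = [2/3, 13/18)
  'e': [2/3 + 1/6*1/3, 2/3 + 1/6*2/3) = [13/18, 7/9) <- contains code 995/1296
  'd': [2/3 + 1/6*2/3, 2/3 + 1/6*5/6) = [7/9, 29/36)
  'c': [2/3 + 1/6*5/6, 2/3 + 1/6*1/1) = [29/36, 5/6)
  emit 'e', narrow to [13/18, 7/9)

Answer: 13/18 7/9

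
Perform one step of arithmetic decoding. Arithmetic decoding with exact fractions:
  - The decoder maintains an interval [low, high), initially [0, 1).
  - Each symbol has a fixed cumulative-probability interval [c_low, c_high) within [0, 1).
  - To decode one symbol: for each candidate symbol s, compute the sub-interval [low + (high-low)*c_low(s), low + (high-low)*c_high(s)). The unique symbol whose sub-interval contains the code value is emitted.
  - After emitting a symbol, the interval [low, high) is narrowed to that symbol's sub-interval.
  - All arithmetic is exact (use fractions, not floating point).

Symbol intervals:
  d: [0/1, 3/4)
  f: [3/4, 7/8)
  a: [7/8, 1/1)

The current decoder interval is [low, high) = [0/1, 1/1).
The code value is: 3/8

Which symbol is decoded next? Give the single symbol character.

Answer: d

Derivation:
Interval width = high − low = 1/1 − 0/1 = 1/1
Scaled code = (code − low) / width = (3/8 − 0/1) / 1/1 = 3/8
  d: [0/1, 3/4) ← scaled code falls here ✓
  f: [3/4, 7/8) 
  a: [7/8, 1/1) 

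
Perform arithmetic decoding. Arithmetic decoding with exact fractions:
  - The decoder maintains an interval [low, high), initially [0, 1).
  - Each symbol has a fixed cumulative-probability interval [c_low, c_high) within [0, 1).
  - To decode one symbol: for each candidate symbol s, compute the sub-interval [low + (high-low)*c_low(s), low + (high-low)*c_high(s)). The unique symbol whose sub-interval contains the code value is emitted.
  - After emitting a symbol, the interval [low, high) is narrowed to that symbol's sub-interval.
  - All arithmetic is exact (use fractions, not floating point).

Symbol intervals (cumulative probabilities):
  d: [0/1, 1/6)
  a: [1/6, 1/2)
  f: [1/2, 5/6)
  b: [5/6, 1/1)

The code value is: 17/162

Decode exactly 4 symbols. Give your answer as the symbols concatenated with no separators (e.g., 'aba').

Step 1: interval [0/1, 1/1), width = 1/1 - 0/1 = 1/1
  'd': [0/1 + 1/1*0/1, 0/1 + 1/1*1/6) = [0/1, 1/6) <- contains code 17/162
  'a': [0/1 + 1/1*1/6, 0/1 + 1/1*1/2) = [1/6, 1/2)
  'f': [0/1 + 1/1*1/2, 0/1 + 1/1*5/6) = [1/2, 5/6)
  'b': [0/1 + 1/1*5/6, 0/1 + 1/1*1/1) = [5/6, 1/1)
  emit 'd', narrow to [0/1, 1/6)
Step 2: interval [0/1, 1/6), width = 1/6 - 0/1 = 1/6
  'd': [0/1 + 1/6*0/1, 0/1 + 1/6*1/6) = [0/1, 1/36)
  'a': [0/1 + 1/6*1/6, 0/1 + 1/6*1/2) = [1/36, 1/12)
  'f': [0/1 + 1/6*1/2, 0/1 + 1/6*5/6) = [1/12, 5/36) <- contains code 17/162
  'b': [0/1 + 1/6*5/6, 0/1 + 1/6*1/1) = [5/36, 1/6)
  emit 'f', narrow to [1/12, 5/36)
Step 3: interval [1/12, 5/36), width = 5/36 - 1/12 = 1/18
  'd': [1/12 + 1/18*0/1, 1/12 + 1/18*1/6) = [1/12, 5/54)
  'a': [1/12 + 1/18*1/6, 1/12 + 1/18*1/2) = [5/54, 1/9) <- contains code 17/162
  'f': [1/12 + 1/18*1/2, 1/12 + 1/18*5/6) = [1/9, 7/54)
  'b': [1/12 + 1/18*5/6, 1/12 + 1/18*1/1) = [7/54, 5/36)
  emit 'a', narrow to [5/54, 1/9)
Step 4: interval [5/54, 1/9), width = 1/9 - 5/54 = 1/54
  'd': [5/54 + 1/54*0/1, 5/54 + 1/54*1/6) = [5/54, 31/324)
  'a': [5/54 + 1/54*1/6, 5/54 + 1/54*1/2) = [31/324, 11/108)
  'f': [5/54 + 1/54*1/2, 5/54 + 1/54*5/6) = [11/108, 35/324) <- contains code 17/162
  'b': [5/54 + 1/54*5/6, 5/54 + 1/54*1/1) = [35/324, 1/9)
  emit 'f', narrow to [11/108, 35/324)

Answer: dfaf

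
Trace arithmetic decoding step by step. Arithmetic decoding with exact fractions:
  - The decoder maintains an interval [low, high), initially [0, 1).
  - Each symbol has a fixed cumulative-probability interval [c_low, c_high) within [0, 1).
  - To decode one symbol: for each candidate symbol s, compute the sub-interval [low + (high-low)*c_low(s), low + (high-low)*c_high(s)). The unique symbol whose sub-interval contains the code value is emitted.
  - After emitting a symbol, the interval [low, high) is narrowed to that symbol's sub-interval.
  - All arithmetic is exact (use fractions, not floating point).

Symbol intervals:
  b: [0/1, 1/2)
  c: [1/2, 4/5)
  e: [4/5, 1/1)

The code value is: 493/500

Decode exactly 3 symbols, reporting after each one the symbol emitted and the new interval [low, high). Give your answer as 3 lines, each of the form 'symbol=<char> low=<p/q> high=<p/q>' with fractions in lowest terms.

Step 1: interval [0/1, 1/1), width = 1/1 - 0/1 = 1/1
  'b': [0/1 + 1/1*0/1, 0/1 + 1/1*1/2) = [0/1, 1/2)
  'c': [0/1 + 1/1*1/2, 0/1 + 1/1*4/5) = [1/2, 4/5)
  'e': [0/1 + 1/1*4/5, 0/1 + 1/1*1/1) = [4/5, 1/1) <- contains code 493/500
  emit 'e', narrow to [4/5, 1/1)
Step 2: interval [4/5, 1/1), width = 1/1 - 4/5 = 1/5
  'b': [4/5 + 1/5*0/1, 4/5 + 1/5*1/2) = [4/5, 9/10)
  'c': [4/5 + 1/5*1/2, 4/5 + 1/5*4/5) = [9/10, 24/25)
  'e': [4/5 + 1/5*4/5, 4/5 + 1/5*1/1) = [24/25, 1/1) <- contains code 493/500
  emit 'e', narrow to [24/25, 1/1)
Step 3: interval [24/25, 1/1), width = 1/1 - 24/25 = 1/25
  'b': [24/25 + 1/25*0/1, 24/25 + 1/25*1/2) = [24/25, 49/50)
  'c': [24/25 + 1/25*1/2, 24/25 + 1/25*4/5) = [49/50, 124/125) <- contains code 493/500
  'e': [24/25 + 1/25*4/5, 24/25 + 1/25*1/1) = [124/125, 1/1)
  emit 'c', narrow to [49/50, 124/125)

Answer: symbol=e low=4/5 high=1/1
symbol=e low=24/25 high=1/1
symbol=c low=49/50 high=124/125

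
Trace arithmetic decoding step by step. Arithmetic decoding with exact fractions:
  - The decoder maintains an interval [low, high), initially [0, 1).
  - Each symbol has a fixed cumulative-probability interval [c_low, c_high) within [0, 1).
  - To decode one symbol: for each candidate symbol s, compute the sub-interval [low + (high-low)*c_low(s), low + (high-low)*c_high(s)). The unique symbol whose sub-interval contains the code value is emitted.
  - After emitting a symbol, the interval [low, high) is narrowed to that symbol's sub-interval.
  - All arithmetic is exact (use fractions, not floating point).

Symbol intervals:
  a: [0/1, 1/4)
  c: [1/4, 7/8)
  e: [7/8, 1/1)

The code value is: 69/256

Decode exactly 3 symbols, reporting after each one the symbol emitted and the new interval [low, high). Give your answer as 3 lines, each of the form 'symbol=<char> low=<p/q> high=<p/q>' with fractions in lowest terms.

Step 1: interval [0/1, 1/1), width = 1/1 - 0/1 = 1/1
  'a': [0/1 + 1/1*0/1, 0/1 + 1/1*1/4) = [0/1, 1/4)
  'c': [0/1 + 1/1*1/4, 0/1 + 1/1*7/8) = [1/4, 7/8) <- contains code 69/256
  'e': [0/1 + 1/1*7/8, 0/1 + 1/1*1/1) = [7/8, 1/1)
  emit 'c', narrow to [1/4, 7/8)
Step 2: interval [1/4, 7/8), width = 7/8 - 1/4 = 5/8
  'a': [1/4 + 5/8*0/1, 1/4 + 5/8*1/4) = [1/4, 13/32) <- contains code 69/256
  'c': [1/4 + 5/8*1/4, 1/4 + 5/8*7/8) = [13/32, 51/64)
  'e': [1/4 + 5/8*7/8, 1/4 + 5/8*1/1) = [51/64, 7/8)
  emit 'a', narrow to [1/4, 13/32)
Step 3: interval [1/4, 13/32), width = 13/32 - 1/4 = 5/32
  'a': [1/4 + 5/32*0/1, 1/4 + 5/32*1/4) = [1/4, 37/128) <- contains code 69/256
  'c': [1/4 + 5/32*1/4, 1/4 + 5/32*7/8) = [37/128, 99/256)
  'e': [1/4 + 5/32*7/8, 1/4 + 5/32*1/1) = [99/256, 13/32)
  emit 'a', narrow to [1/4, 37/128)

Answer: symbol=c low=1/4 high=7/8
symbol=a low=1/4 high=13/32
symbol=a low=1/4 high=37/128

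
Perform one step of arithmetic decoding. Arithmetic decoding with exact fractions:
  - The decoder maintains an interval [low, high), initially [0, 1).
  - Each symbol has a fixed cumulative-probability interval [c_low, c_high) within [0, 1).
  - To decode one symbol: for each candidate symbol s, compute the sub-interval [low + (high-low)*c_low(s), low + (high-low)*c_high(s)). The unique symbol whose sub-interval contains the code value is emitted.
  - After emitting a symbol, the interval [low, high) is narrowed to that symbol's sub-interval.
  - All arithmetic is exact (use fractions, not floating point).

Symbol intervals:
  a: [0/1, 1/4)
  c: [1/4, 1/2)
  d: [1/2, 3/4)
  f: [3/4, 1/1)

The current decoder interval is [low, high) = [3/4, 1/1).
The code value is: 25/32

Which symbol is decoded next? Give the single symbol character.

Interval width = high − low = 1/1 − 3/4 = 1/4
Scaled code = (code − low) / width = (25/32 − 3/4) / 1/4 = 1/8
  a: [0/1, 1/4) ← scaled code falls here ✓
  c: [1/4, 1/2) 
  d: [1/2, 3/4) 
  f: [3/4, 1/1) 

Answer: a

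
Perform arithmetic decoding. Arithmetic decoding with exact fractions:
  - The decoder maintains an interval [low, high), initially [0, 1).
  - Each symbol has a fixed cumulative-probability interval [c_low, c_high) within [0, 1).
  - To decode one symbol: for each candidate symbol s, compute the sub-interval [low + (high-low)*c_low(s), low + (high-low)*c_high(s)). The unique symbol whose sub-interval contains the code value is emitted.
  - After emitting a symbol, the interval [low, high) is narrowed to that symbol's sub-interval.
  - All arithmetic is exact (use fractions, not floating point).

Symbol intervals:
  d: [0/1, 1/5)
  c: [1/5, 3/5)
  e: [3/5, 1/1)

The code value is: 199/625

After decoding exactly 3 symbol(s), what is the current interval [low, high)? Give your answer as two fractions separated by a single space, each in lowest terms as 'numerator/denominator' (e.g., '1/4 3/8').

Step 1: interval [0/1, 1/1), width = 1/1 - 0/1 = 1/1
  'd': [0/1 + 1/1*0/1, 0/1 + 1/1*1/5) = [0/1, 1/5)
  'c': [0/1 + 1/1*1/5, 0/1 + 1/1*3/5) = [1/5, 3/5) <- contains code 199/625
  'e': [0/1 + 1/1*3/5, 0/1 + 1/1*1/1) = [3/5, 1/1)
  emit 'c', narrow to [1/5, 3/5)
Step 2: interval [1/5, 3/5), width = 3/5 - 1/5 = 2/5
  'd': [1/5 + 2/5*0/1, 1/5 + 2/5*1/5) = [1/5, 7/25)
  'c': [1/5 + 2/5*1/5, 1/5 + 2/5*3/5) = [7/25, 11/25) <- contains code 199/625
  'e': [1/5 + 2/5*3/5, 1/5 + 2/5*1/1) = [11/25, 3/5)
  emit 'c', narrow to [7/25, 11/25)
Step 3: interval [7/25, 11/25), width = 11/25 - 7/25 = 4/25
  'd': [7/25 + 4/25*0/1, 7/25 + 4/25*1/5) = [7/25, 39/125)
  'c': [7/25 + 4/25*1/5, 7/25 + 4/25*3/5) = [39/125, 47/125) <- contains code 199/625
  'e': [7/25 + 4/25*3/5, 7/25 + 4/25*1/1) = [47/125, 11/25)
  emit 'c', narrow to [39/125, 47/125)

Answer: 39/125 47/125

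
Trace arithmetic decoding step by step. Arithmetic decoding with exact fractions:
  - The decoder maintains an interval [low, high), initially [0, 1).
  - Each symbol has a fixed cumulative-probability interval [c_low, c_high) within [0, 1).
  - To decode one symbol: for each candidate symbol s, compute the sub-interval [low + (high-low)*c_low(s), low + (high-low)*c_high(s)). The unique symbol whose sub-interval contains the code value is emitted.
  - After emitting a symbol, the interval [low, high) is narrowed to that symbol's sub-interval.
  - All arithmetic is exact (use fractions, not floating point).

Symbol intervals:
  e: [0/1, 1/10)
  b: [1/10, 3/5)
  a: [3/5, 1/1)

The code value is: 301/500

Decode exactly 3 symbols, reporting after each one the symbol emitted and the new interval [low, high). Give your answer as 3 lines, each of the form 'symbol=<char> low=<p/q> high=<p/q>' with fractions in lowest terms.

Answer: symbol=a low=3/5 high=1/1
symbol=e low=3/5 high=16/25
symbol=e low=3/5 high=151/250

Derivation:
Step 1: interval [0/1, 1/1), width = 1/1 - 0/1 = 1/1
  'e': [0/1 + 1/1*0/1, 0/1 + 1/1*1/10) = [0/1, 1/10)
  'b': [0/1 + 1/1*1/10, 0/1 + 1/1*3/5) = [1/10, 3/5)
  'a': [0/1 + 1/1*3/5, 0/1 + 1/1*1/1) = [3/5, 1/1) <- contains code 301/500
  emit 'a', narrow to [3/5, 1/1)
Step 2: interval [3/5, 1/1), width = 1/1 - 3/5 = 2/5
  'e': [3/5 + 2/5*0/1, 3/5 + 2/5*1/10) = [3/5, 16/25) <- contains code 301/500
  'b': [3/5 + 2/5*1/10, 3/5 + 2/5*3/5) = [16/25, 21/25)
  'a': [3/5 + 2/5*3/5, 3/5 + 2/5*1/1) = [21/25, 1/1)
  emit 'e', narrow to [3/5, 16/25)
Step 3: interval [3/5, 16/25), width = 16/25 - 3/5 = 1/25
  'e': [3/5 + 1/25*0/1, 3/5 + 1/25*1/10) = [3/5, 151/250) <- contains code 301/500
  'b': [3/5 + 1/25*1/10, 3/5 + 1/25*3/5) = [151/250, 78/125)
  'a': [3/5 + 1/25*3/5, 3/5 + 1/25*1/1) = [78/125, 16/25)
  emit 'e', narrow to [3/5, 151/250)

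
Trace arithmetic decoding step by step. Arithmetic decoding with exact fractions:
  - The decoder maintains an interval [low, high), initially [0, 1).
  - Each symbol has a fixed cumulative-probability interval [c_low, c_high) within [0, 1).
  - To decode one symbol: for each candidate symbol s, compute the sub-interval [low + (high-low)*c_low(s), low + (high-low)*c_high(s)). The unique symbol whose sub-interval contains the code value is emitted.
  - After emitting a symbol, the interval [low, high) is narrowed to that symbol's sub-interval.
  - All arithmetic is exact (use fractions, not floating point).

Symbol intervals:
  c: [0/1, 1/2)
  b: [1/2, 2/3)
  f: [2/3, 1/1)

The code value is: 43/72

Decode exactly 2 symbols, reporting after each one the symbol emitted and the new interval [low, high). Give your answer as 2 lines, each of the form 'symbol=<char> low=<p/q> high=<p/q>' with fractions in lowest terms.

Answer: symbol=b low=1/2 high=2/3
symbol=b low=7/12 high=11/18

Derivation:
Step 1: interval [0/1, 1/1), width = 1/1 - 0/1 = 1/1
  'c': [0/1 + 1/1*0/1, 0/1 + 1/1*1/2) = [0/1, 1/2)
  'b': [0/1 + 1/1*1/2, 0/1 + 1/1*2/3) = [1/2, 2/3) <- contains code 43/72
  'f': [0/1 + 1/1*2/3, 0/1 + 1/1*1/1) = [2/3, 1/1)
  emit 'b', narrow to [1/2, 2/3)
Step 2: interval [1/2, 2/3), width = 2/3 - 1/2 = 1/6
  'c': [1/2 + 1/6*0/1, 1/2 + 1/6*1/2) = [1/2, 7/12)
  'b': [1/2 + 1/6*1/2, 1/2 + 1/6*2/3) = [7/12, 11/18) <- contains code 43/72
  'f': [1/2 + 1/6*2/3, 1/2 + 1/6*1/1) = [11/18, 2/3)
  emit 'b', narrow to [7/12, 11/18)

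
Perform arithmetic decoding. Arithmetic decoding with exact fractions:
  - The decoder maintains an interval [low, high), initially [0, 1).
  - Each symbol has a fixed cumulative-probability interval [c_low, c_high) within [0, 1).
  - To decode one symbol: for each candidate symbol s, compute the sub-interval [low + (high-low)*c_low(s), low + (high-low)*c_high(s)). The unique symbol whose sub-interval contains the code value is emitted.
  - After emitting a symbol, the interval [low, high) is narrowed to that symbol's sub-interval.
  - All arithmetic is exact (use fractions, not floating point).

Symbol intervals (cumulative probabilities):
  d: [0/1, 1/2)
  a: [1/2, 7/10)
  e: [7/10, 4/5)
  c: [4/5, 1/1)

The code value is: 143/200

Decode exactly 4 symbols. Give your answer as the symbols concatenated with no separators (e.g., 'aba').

Answer: edda

Derivation:
Step 1: interval [0/1, 1/1), width = 1/1 - 0/1 = 1/1
  'd': [0/1 + 1/1*0/1, 0/1 + 1/1*1/2) = [0/1, 1/2)
  'a': [0/1 + 1/1*1/2, 0/1 + 1/1*7/10) = [1/2, 7/10)
  'e': [0/1 + 1/1*7/10, 0/1 + 1/1*4/5) = [7/10, 4/5) <- contains code 143/200
  'c': [0/1 + 1/1*4/5, 0/1 + 1/1*1/1) = [4/5, 1/1)
  emit 'e', narrow to [7/10, 4/5)
Step 2: interval [7/10, 4/5), width = 4/5 - 7/10 = 1/10
  'd': [7/10 + 1/10*0/1, 7/10 + 1/10*1/2) = [7/10, 3/4) <- contains code 143/200
  'a': [7/10 + 1/10*1/2, 7/10 + 1/10*7/10) = [3/4, 77/100)
  'e': [7/10 + 1/10*7/10, 7/10 + 1/10*4/5) = [77/100, 39/50)
  'c': [7/10 + 1/10*4/5, 7/10 + 1/10*1/1) = [39/50, 4/5)
  emit 'd', narrow to [7/10, 3/4)
Step 3: interval [7/10, 3/4), width = 3/4 - 7/10 = 1/20
  'd': [7/10 + 1/20*0/1, 7/10 + 1/20*1/2) = [7/10, 29/40) <- contains code 143/200
  'a': [7/10 + 1/20*1/2, 7/10 + 1/20*7/10) = [29/40, 147/200)
  'e': [7/10 + 1/20*7/10, 7/10 + 1/20*4/5) = [147/200, 37/50)
  'c': [7/10 + 1/20*4/5, 7/10 + 1/20*1/1) = [37/50, 3/4)
  emit 'd', narrow to [7/10, 29/40)
Step 4: interval [7/10, 29/40), width = 29/40 - 7/10 = 1/40
  'd': [7/10 + 1/40*0/1, 7/10 + 1/40*1/2) = [7/10, 57/80)
  'a': [7/10 + 1/40*1/2, 7/10 + 1/40*7/10) = [57/80, 287/400) <- contains code 143/200
  'e': [7/10 + 1/40*7/10, 7/10 + 1/40*4/5) = [287/400, 18/25)
  'c': [7/10 + 1/40*4/5, 7/10 + 1/40*1/1) = [18/25, 29/40)
  emit 'a', narrow to [57/80, 287/400)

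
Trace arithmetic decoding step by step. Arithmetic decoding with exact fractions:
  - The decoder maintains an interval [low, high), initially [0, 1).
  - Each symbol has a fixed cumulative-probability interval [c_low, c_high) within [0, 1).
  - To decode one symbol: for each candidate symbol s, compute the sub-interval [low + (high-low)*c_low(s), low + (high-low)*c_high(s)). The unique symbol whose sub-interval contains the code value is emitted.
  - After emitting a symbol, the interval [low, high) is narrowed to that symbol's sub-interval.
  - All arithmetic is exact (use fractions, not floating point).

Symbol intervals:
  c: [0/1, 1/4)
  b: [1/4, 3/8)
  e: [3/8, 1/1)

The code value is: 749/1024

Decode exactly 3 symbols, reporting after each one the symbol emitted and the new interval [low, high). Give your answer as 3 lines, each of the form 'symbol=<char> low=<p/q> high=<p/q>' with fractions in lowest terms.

Answer: symbol=e low=3/8 high=1/1
symbol=e low=39/64 high=1/1
symbol=b low=181/256 high=387/512

Derivation:
Step 1: interval [0/1, 1/1), width = 1/1 - 0/1 = 1/1
  'c': [0/1 + 1/1*0/1, 0/1 + 1/1*1/4) = [0/1, 1/4)
  'b': [0/1 + 1/1*1/4, 0/1 + 1/1*3/8) = [1/4, 3/8)
  'e': [0/1 + 1/1*3/8, 0/1 + 1/1*1/1) = [3/8, 1/1) <- contains code 749/1024
  emit 'e', narrow to [3/8, 1/1)
Step 2: interval [3/8, 1/1), width = 1/1 - 3/8 = 5/8
  'c': [3/8 + 5/8*0/1, 3/8 + 5/8*1/4) = [3/8, 17/32)
  'b': [3/8 + 5/8*1/4, 3/8 + 5/8*3/8) = [17/32, 39/64)
  'e': [3/8 + 5/8*3/8, 3/8 + 5/8*1/1) = [39/64, 1/1) <- contains code 749/1024
  emit 'e', narrow to [39/64, 1/1)
Step 3: interval [39/64, 1/1), width = 1/1 - 39/64 = 25/64
  'c': [39/64 + 25/64*0/1, 39/64 + 25/64*1/4) = [39/64, 181/256)
  'b': [39/64 + 25/64*1/4, 39/64 + 25/64*3/8) = [181/256, 387/512) <- contains code 749/1024
  'e': [39/64 + 25/64*3/8, 39/64 + 25/64*1/1) = [387/512, 1/1)
  emit 'b', narrow to [181/256, 387/512)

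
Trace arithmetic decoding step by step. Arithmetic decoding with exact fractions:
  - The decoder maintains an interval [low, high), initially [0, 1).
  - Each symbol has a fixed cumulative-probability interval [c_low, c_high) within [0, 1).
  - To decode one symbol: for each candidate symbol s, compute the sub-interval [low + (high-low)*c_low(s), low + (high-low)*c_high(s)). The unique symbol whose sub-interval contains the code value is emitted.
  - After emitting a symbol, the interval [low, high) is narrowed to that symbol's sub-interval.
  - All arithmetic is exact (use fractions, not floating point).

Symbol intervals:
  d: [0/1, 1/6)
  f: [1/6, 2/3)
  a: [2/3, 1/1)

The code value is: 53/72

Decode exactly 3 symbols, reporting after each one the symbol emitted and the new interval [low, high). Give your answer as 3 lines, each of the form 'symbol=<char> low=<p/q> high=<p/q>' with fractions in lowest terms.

Answer: symbol=a low=2/3 high=1/1
symbol=f low=13/18 high=8/9
symbol=d low=13/18 high=3/4

Derivation:
Step 1: interval [0/1, 1/1), width = 1/1 - 0/1 = 1/1
  'd': [0/1 + 1/1*0/1, 0/1 + 1/1*1/6) = [0/1, 1/6)
  'f': [0/1 + 1/1*1/6, 0/1 + 1/1*2/3) = [1/6, 2/3)
  'a': [0/1 + 1/1*2/3, 0/1 + 1/1*1/1) = [2/3, 1/1) <- contains code 53/72
  emit 'a', narrow to [2/3, 1/1)
Step 2: interval [2/3, 1/1), width = 1/1 - 2/3 = 1/3
  'd': [2/3 + 1/3*0/1, 2/3 + 1/3*1/6) = [2/3, 13/18)
  'f': [2/3 + 1/3*1/6, 2/3 + 1/3*2/3) = [13/18, 8/9) <- contains code 53/72
  'a': [2/3 + 1/3*2/3, 2/3 + 1/3*1/1) = [8/9, 1/1)
  emit 'f', narrow to [13/18, 8/9)
Step 3: interval [13/18, 8/9), width = 8/9 - 13/18 = 1/6
  'd': [13/18 + 1/6*0/1, 13/18 + 1/6*1/6) = [13/18, 3/4) <- contains code 53/72
  'f': [13/18 + 1/6*1/6, 13/18 + 1/6*2/3) = [3/4, 5/6)
  'a': [13/18 + 1/6*2/3, 13/18 + 1/6*1/1) = [5/6, 8/9)
  emit 'd', narrow to [13/18, 3/4)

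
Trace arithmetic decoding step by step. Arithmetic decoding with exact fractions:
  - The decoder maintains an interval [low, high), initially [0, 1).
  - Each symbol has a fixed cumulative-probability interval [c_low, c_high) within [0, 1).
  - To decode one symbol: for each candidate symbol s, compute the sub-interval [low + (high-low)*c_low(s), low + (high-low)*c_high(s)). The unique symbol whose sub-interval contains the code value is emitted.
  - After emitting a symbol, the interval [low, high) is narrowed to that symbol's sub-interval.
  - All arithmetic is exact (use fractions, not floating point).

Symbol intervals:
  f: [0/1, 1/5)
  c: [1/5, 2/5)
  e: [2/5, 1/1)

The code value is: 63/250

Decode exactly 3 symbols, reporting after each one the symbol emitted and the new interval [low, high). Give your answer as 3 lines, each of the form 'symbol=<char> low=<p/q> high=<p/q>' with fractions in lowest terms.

Step 1: interval [0/1, 1/1), width = 1/1 - 0/1 = 1/1
  'f': [0/1 + 1/1*0/1, 0/1 + 1/1*1/5) = [0/1, 1/5)
  'c': [0/1 + 1/1*1/5, 0/1 + 1/1*2/5) = [1/5, 2/5) <- contains code 63/250
  'e': [0/1 + 1/1*2/5, 0/1 + 1/1*1/1) = [2/5, 1/1)
  emit 'c', narrow to [1/5, 2/5)
Step 2: interval [1/5, 2/5), width = 2/5 - 1/5 = 1/5
  'f': [1/5 + 1/5*0/1, 1/5 + 1/5*1/5) = [1/5, 6/25)
  'c': [1/5 + 1/5*1/5, 1/5 + 1/5*2/5) = [6/25, 7/25) <- contains code 63/250
  'e': [1/5 + 1/5*2/5, 1/5 + 1/5*1/1) = [7/25, 2/5)
  emit 'c', narrow to [6/25, 7/25)
Step 3: interval [6/25, 7/25), width = 7/25 - 6/25 = 1/25
  'f': [6/25 + 1/25*0/1, 6/25 + 1/25*1/5) = [6/25, 31/125)
  'c': [6/25 + 1/25*1/5, 6/25 + 1/25*2/5) = [31/125, 32/125) <- contains code 63/250
  'e': [6/25 + 1/25*2/5, 6/25 + 1/25*1/1) = [32/125, 7/25)
  emit 'c', narrow to [31/125, 32/125)

Answer: symbol=c low=1/5 high=2/5
symbol=c low=6/25 high=7/25
symbol=c low=31/125 high=32/125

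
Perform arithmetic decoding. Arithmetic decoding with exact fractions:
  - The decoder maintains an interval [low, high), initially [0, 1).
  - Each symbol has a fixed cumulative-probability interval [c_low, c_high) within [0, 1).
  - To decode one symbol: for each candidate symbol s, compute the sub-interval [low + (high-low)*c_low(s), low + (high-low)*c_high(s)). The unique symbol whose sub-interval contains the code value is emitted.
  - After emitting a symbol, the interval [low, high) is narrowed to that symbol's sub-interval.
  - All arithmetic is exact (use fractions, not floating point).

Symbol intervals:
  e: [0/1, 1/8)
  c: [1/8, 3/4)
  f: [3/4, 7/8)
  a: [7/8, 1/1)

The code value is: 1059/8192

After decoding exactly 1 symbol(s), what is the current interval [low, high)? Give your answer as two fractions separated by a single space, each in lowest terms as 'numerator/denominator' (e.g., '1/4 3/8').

Step 1: interval [0/1, 1/1), width = 1/1 - 0/1 = 1/1
  'e': [0/1 + 1/1*0/1, 0/1 + 1/1*1/8) = [0/1, 1/8)
  'c': [0/1 + 1/1*1/8, 0/1 + 1/1*3/4) = [1/8, 3/4) <- contains code 1059/8192
  'f': [0/1 + 1/1*3/4, 0/1 + 1/1*7/8) = [3/4, 7/8)
  'a': [0/1 + 1/1*7/8, 0/1 + 1/1*1/1) = [7/8, 1/1)
  emit 'c', narrow to [1/8, 3/4)

Answer: 1/8 3/4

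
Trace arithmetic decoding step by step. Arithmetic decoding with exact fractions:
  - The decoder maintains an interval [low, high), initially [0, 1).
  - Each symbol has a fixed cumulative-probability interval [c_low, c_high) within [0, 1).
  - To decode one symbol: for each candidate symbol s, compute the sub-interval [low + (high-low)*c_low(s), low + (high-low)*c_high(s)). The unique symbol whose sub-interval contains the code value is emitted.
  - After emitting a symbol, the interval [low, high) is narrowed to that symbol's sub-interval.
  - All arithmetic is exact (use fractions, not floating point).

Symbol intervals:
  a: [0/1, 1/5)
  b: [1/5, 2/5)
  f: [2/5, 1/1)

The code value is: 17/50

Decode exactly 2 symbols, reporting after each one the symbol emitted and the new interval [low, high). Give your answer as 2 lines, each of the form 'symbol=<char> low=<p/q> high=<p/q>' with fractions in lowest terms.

Answer: symbol=b low=1/5 high=2/5
symbol=f low=7/25 high=2/5

Derivation:
Step 1: interval [0/1, 1/1), width = 1/1 - 0/1 = 1/1
  'a': [0/1 + 1/1*0/1, 0/1 + 1/1*1/5) = [0/1, 1/5)
  'b': [0/1 + 1/1*1/5, 0/1 + 1/1*2/5) = [1/5, 2/5) <- contains code 17/50
  'f': [0/1 + 1/1*2/5, 0/1 + 1/1*1/1) = [2/5, 1/1)
  emit 'b', narrow to [1/5, 2/5)
Step 2: interval [1/5, 2/5), width = 2/5 - 1/5 = 1/5
  'a': [1/5 + 1/5*0/1, 1/5 + 1/5*1/5) = [1/5, 6/25)
  'b': [1/5 + 1/5*1/5, 1/5 + 1/5*2/5) = [6/25, 7/25)
  'f': [1/5 + 1/5*2/5, 1/5 + 1/5*1/1) = [7/25, 2/5) <- contains code 17/50
  emit 'f', narrow to [7/25, 2/5)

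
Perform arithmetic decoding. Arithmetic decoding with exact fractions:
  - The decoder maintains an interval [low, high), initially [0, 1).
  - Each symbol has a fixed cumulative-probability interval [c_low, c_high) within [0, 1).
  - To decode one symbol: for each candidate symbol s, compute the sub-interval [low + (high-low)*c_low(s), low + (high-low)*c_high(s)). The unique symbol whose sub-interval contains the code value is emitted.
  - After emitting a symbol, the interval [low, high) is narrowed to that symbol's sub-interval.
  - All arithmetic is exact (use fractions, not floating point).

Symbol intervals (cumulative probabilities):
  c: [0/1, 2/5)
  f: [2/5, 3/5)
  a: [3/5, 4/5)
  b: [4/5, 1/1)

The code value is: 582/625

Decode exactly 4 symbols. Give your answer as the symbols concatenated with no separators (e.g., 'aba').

Answer: baca

Derivation:
Step 1: interval [0/1, 1/1), width = 1/1 - 0/1 = 1/1
  'c': [0/1 + 1/1*0/1, 0/1 + 1/1*2/5) = [0/1, 2/5)
  'f': [0/1 + 1/1*2/5, 0/1 + 1/1*3/5) = [2/5, 3/5)
  'a': [0/1 + 1/1*3/5, 0/1 + 1/1*4/5) = [3/5, 4/5)
  'b': [0/1 + 1/1*4/5, 0/1 + 1/1*1/1) = [4/5, 1/1) <- contains code 582/625
  emit 'b', narrow to [4/5, 1/1)
Step 2: interval [4/5, 1/1), width = 1/1 - 4/5 = 1/5
  'c': [4/5 + 1/5*0/1, 4/5 + 1/5*2/5) = [4/5, 22/25)
  'f': [4/5 + 1/5*2/5, 4/5 + 1/5*3/5) = [22/25, 23/25)
  'a': [4/5 + 1/5*3/5, 4/5 + 1/5*4/5) = [23/25, 24/25) <- contains code 582/625
  'b': [4/5 + 1/5*4/5, 4/5 + 1/5*1/1) = [24/25, 1/1)
  emit 'a', narrow to [23/25, 24/25)
Step 3: interval [23/25, 24/25), width = 24/25 - 23/25 = 1/25
  'c': [23/25 + 1/25*0/1, 23/25 + 1/25*2/5) = [23/25, 117/125) <- contains code 582/625
  'f': [23/25 + 1/25*2/5, 23/25 + 1/25*3/5) = [117/125, 118/125)
  'a': [23/25 + 1/25*3/5, 23/25 + 1/25*4/5) = [118/125, 119/125)
  'b': [23/25 + 1/25*4/5, 23/25 + 1/25*1/1) = [119/125, 24/25)
  emit 'c', narrow to [23/25, 117/125)
Step 4: interval [23/25, 117/125), width = 117/125 - 23/25 = 2/125
  'c': [23/25 + 2/125*0/1, 23/25 + 2/125*2/5) = [23/25, 579/625)
  'f': [23/25 + 2/125*2/5, 23/25 + 2/125*3/5) = [579/625, 581/625)
  'a': [23/25 + 2/125*3/5, 23/25 + 2/125*4/5) = [581/625, 583/625) <- contains code 582/625
  'b': [23/25 + 2/125*4/5, 23/25 + 2/125*1/1) = [583/625, 117/125)
  emit 'a', narrow to [581/625, 583/625)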